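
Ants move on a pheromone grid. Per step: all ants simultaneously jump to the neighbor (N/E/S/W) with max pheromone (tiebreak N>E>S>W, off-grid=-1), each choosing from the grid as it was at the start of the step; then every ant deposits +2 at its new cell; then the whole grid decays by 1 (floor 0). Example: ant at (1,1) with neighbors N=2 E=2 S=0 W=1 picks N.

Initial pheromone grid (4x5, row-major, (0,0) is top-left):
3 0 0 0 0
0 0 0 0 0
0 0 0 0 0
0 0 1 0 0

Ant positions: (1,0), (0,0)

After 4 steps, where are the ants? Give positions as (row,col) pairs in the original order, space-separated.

Step 1: ant0:(1,0)->N->(0,0) | ant1:(0,0)->E->(0,1)
  grid max=4 at (0,0)
Step 2: ant0:(0,0)->E->(0,1) | ant1:(0,1)->W->(0,0)
  grid max=5 at (0,0)
Step 3: ant0:(0,1)->W->(0,0) | ant1:(0,0)->E->(0,1)
  grid max=6 at (0,0)
Step 4: ant0:(0,0)->E->(0,1) | ant1:(0,1)->W->(0,0)
  grid max=7 at (0,0)

(0,1) (0,0)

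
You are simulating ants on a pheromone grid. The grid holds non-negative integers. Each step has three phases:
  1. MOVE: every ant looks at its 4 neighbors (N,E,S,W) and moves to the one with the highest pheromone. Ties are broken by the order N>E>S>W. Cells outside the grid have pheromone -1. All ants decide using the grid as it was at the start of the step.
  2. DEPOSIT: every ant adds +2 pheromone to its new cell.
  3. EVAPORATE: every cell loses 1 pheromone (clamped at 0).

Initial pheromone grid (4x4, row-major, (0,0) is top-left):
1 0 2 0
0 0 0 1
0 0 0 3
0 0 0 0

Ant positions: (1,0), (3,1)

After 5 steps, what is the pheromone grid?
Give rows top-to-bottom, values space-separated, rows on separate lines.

After step 1: ants at (0,0),(2,1)
  2 0 1 0
  0 0 0 0
  0 1 0 2
  0 0 0 0
After step 2: ants at (0,1),(1,1)
  1 1 0 0
  0 1 0 0
  0 0 0 1
  0 0 0 0
After step 3: ants at (1,1),(0,1)
  0 2 0 0
  0 2 0 0
  0 0 0 0
  0 0 0 0
After step 4: ants at (0,1),(1,1)
  0 3 0 0
  0 3 0 0
  0 0 0 0
  0 0 0 0
After step 5: ants at (1,1),(0,1)
  0 4 0 0
  0 4 0 0
  0 0 0 0
  0 0 0 0

0 4 0 0
0 4 0 0
0 0 0 0
0 0 0 0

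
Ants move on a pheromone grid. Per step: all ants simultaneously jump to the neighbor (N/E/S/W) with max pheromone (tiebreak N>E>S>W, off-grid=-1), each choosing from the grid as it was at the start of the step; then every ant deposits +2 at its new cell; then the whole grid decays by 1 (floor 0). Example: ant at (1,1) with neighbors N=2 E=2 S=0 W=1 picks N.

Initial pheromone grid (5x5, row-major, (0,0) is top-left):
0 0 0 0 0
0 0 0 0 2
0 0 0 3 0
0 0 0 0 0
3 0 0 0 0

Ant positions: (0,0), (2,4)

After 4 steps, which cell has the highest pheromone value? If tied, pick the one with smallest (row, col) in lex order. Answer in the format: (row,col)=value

Step 1: ant0:(0,0)->E->(0,1) | ant1:(2,4)->W->(2,3)
  grid max=4 at (2,3)
Step 2: ant0:(0,1)->E->(0,2) | ant1:(2,3)->N->(1,3)
  grid max=3 at (2,3)
Step 3: ant0:(0,2)->E->(0,3) | ant1:(1,3)->S->(2,3)
  grid max=4 at (2,3)
Step 4: ant0:(0,3)->E->(0,4) | ant1:(2,3)->N->(1,3)
  grid max=3 at (2,3)
Final grid:
  0 0 0 0 1
  0 0 0 1 0
  0 0 0 3 0
  0 0 0 0 0
  0 0 0 0 0
Max pheromone 3 at (2,3)

Answer: (2,3)=3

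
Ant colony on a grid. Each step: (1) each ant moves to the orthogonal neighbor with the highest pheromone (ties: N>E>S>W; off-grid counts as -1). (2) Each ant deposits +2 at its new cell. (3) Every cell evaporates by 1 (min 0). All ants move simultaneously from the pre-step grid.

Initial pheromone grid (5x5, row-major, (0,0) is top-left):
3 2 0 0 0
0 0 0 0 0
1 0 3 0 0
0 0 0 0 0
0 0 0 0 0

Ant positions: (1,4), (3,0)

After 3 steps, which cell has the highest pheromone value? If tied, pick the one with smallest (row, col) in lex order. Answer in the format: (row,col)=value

Step 1: ant0:(1,4)->N->(0,4) | ant1:(3,0)->N->(2,0)
  grid max=2 at (0,0)
Step 2: ant0:(0,4)->S->(1,4) | ant1:(2,0)->N->(1,0)
  grid max=1 at (0,0)
Step 3: ant0:(1,4)->N->(0,4) | ant1:(1,0)->N->(0,0)
  grid max=2 at (0,0)
Final grid:
  2 0 0 0 1
  0 0 0 0 0
  0 0 0 0 0
  0 0 0 0 0
  0 0 0 0 0
Max pheromone 2 at (0,0)

Answer: (0,0)=2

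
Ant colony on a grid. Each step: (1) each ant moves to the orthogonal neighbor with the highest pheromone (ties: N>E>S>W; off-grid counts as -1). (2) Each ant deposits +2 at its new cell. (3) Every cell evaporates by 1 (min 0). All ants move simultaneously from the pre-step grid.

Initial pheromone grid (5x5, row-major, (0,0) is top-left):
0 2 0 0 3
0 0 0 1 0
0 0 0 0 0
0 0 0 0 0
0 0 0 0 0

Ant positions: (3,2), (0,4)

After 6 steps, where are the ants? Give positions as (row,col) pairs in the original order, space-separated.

Step 1: ant0:(3,2)->N->(2,2) | ant1:(0,4)->S->(1,4)
  grid max=2 at (0,4)
Step 2: ant0:(2,2)->N->(1,2) | ant1:(1,4)->N->(0,4)
  grid max=3 at (0,4)
Step 3: ant0:(1,2)->N->(0,2) | ant1:(0,4)->S->(1,4)
  grid max=2 at (0,4)
Step 4: ant0:(0,2)->E->(0,3) | ant1:(1,4)->N->(0,4)
  grid max=3 at (0,4)
Step 5: ant0:(0,3)->E->(0,4) | ant1:(0,4)->W->(0,3)
  grid max=4 at (0,4)
Step 6: ant0:(0,4)->W->(0,3) | ant1:(0,3)->E->(0,4)
  grid max=5 at (0,4)

(0,3) (0,4)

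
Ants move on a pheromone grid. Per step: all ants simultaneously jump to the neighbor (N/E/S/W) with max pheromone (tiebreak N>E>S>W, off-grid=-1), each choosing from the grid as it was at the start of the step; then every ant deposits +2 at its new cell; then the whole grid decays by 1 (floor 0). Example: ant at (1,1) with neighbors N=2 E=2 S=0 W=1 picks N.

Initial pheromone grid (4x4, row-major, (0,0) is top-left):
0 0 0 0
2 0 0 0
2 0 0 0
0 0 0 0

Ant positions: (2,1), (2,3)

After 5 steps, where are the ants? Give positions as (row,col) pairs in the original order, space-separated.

Step 1: ant0:(2,1)->W->(2,0) | ant1:(2,3)->N->(1,3)
  grid max=3 at (2,0)
Step 2: ant0:(2,0)->N->(1,0) | ant1:(1,3)->N->(0,3)
  grid max=2 at (1,0)
Step 3: ant0:(1,0)->S->(2,0) | ant1:(0,3)->S->(1,3)
  grid max=3 at (2,0)
Step 4: ant0:(2,0)->N->(1,0) | ant1:(1,3)->N->(0,3)
  grid max=2 at (1,0)
Step 5: ant0:(1,0)->S->(2,0) | ant1:(0,3)->S->(1,3)
  grid max=3 at (2,0)

(2,0) (1,3)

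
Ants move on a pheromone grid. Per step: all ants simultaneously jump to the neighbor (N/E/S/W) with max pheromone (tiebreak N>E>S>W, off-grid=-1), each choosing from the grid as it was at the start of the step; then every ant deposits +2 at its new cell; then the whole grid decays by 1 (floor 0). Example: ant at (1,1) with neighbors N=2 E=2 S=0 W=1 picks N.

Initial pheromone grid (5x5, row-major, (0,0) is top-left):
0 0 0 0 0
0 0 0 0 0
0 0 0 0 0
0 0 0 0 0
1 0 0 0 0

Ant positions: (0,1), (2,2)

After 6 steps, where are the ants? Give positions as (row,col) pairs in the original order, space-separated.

Step 1: ant0:(0,1)->E->(0,2) | ant1:(2,2)->N->(1,2)
  grid max=1 at (0,2)
Step 2: ant0:(0,2)->S->(1,2) | ant1:(1,2)->N->(0,2)
  grid max=2 at (0,2)
Step 3: ant0:(1,2)->N->(0,2) | ant1:(0,2)->S->(1,2)
  grid max=3 at (0,2)
Step 4: ant0:(0,2)->S->(1,2) | ant1:(1,2)->N->(0,2)
  grid max=4 at (0,2)
Step 5: ant0:(1,2)->N->(0,2) | ant1:(0,2)->S->(1,2)
  grid max=5 at (0,2)
Step 6: ant0:(0,2)->S->(1,2) | ant1:(1,2)->N->(0,2)
  grid max=6 at (0,2)

(1,2) (0,2)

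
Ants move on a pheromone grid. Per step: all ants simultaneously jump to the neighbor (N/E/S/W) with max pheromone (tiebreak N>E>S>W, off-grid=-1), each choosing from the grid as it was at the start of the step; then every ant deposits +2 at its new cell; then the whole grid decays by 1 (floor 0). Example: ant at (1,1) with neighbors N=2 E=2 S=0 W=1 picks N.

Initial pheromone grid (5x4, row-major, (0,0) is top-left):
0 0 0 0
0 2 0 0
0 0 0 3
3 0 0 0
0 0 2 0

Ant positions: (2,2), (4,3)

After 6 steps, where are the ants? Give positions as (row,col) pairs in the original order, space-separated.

Step 1: ant0:(2,2)->E->(2,3) | ant1:(4,3)->W->(4,2)
  grid max=4 at (2,3)
Step 2: ant0:(2,3)->N->(1,3) | ant1:(4,2)->N->(3,2)
  grid max=3 at (2,3)
Step 3: ant0:(1,3)->S->(2,3) | ant1:(3,2)->S->(4,2)
  grid max=4 at (2,3)
Step 4: ant0:(2,3)->N->(1,3) | ant1:(4,2)->N->(3,2)
  grid max=3 at (2,3)
Step 5: ant0:(1,3)->S->(2,3) | ant1:(3,2)->S->(4,2)
  grid max=4 at (2,3)
Step 6: ant0:(2,3)->N->(1,3) | ant1:(4,2)->N->(3,2)
  grid max=3 at (2,3)

(1,3) (3,2)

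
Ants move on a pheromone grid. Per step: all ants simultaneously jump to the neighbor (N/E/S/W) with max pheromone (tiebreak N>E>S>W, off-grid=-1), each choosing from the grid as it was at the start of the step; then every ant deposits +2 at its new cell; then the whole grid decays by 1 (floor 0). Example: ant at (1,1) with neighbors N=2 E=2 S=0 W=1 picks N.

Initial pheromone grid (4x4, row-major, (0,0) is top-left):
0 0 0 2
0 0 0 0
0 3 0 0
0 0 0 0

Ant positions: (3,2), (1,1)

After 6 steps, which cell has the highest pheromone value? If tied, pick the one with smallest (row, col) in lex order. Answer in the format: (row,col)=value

Step 1: ant0:(3,2)->N->(2,2) | ant1:(1,1)->S->(2,1)
  grid max=4 at (2,1)
Step 2: ant0:(2,2)->W->(2,1) | ant1:(2,1)->E->(2,2)
  grid max=5 at (2,1)
Step 3: ant0:(2,1)->E->(2,2) | ant1:(2,2)->W->(2,1)
  grid max=6 at (2,1)
Step 4: ant0:(2,2)->W->(2,1) | ant1:(2,1)->E->(2,2)
  grid max=7 at (2,1)
Step 5: ant0:(2,1)->E->(2,2) | ant1:(2,2)->W->(2,1)
  grid max=8 at (2,1)
Step 6: ant0:(2,2)->W->(2,1) | ant1:(2,1)->E->(2,2)
  grid max=9 at (2,1)
Final grid:
  0 0 0 0
  0 0 0 0
  0 9 6 0
  0 0 0 0
Max pheromone 9 at (2,1)

Answer: (2,1)=9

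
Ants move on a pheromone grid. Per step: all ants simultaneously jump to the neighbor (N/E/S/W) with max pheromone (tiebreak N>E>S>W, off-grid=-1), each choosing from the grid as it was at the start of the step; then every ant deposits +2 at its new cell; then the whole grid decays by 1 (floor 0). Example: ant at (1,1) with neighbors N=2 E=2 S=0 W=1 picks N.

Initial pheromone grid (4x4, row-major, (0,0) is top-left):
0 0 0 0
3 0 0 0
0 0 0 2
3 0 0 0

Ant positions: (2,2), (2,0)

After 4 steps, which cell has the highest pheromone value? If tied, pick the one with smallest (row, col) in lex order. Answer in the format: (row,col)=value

Answer: (1,0)=3

Derivation:
Step 1: ant0:(2,2)->E->(2,3) | ant1:(2,0)->N->(1,0)
  grid max=4 at (1,0)
Step 2: ant0:(2,3)->N->(1,3) | ant1:(1,0)->N->(0,0)
  grid max=3 at (1,0)
Step 3: ant0:(1,3)->S->(2,3) | ant1:(0,0)->S->(1,0)
  grid max=4 at (1,0)
Step 4: ant0:(2,3)->N->(1,3) | ant1:(1,0)->N->(0,0)
  grid max=3 at (1,0)
Final grid:
  1 0 0 0
  3 0 0 1
  0 0 0 2
  0 0 0 0
Max pheromone 3 at (1,0)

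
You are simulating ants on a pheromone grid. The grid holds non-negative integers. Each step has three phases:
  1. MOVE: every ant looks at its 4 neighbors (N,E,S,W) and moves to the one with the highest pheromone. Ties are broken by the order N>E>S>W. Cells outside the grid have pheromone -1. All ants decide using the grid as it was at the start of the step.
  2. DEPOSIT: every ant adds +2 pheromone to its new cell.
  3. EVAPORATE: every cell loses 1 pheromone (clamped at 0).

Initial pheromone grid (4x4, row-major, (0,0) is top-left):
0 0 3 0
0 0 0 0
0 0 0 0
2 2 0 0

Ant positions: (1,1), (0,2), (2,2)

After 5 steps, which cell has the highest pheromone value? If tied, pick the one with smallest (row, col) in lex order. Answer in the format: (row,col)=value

Step 1: ant0:(1,1)->N->(0,1) | ant1:(0,2)->E->(0,3) | ant2:(2,2)->N->(1,2)
  grid max=2 at (0,2)
Step 2: ant0:(0,1)->E->(0,2) | ant1:(0,3)->W->(0,2) | ant2:(1,2)->N->(0,2)
  grid max=7 at (0,2)
Step 3: ant0:(0,2)->E->(0,3) | ant1:(0,2)->E->(0,3) | ant2:(0,2)->E->(0,3)
  grid max=6 at (0,2)
Step 4: ant0:(0,3)->W->(0,2) | ant1:(0,3)->W->(0,2) | ant2:(0,3)->W->(0,2)
  grid max=11 at (0,2)
Step 5: ant0:(0,2)->E->(0,3) | ant1:(0,2)->E->(0,3) | ant2:(0,2)->E->(0,3)
  grid max=10 at (0,2)
Final grid:
  0 0 10 9
  0 0 0 0
  0 0 0 0
  0 0 0 0
Max pheromone 10 at (0,2)

Answer: (0,2)=10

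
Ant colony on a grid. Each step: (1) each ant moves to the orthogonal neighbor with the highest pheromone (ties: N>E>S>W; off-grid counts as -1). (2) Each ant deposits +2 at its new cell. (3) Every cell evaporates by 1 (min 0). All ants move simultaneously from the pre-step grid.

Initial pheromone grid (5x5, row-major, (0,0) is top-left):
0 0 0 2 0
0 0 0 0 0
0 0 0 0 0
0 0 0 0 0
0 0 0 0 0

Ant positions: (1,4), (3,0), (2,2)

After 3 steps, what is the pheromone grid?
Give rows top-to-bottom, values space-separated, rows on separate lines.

After step 1: ants at (0,4),(2,0),(1,2)
  0 0 0 1 1
  0 0 1 0 0
  1 0 0 0 0
  0 0 0 0 0
  0 0 0 0 0
After step 2: ants at (0,3),(1,0),(0,2)
  0 0 1 2 0
  1 0 0 0 0
  0 0 0 0 0
  0 0 0 0 0
  0 0 0 0 0
After step 3: ants at (0,2),(0,0),(0,3)
  1 0 2 3 0
  0 0 0 0 0
  0 0 0 0 0
  0 0 0 0 0
  0 0 0 0 0

1 0 2 3 0
0 0 0 0 0
0 0 0 0 0
0 0 0 0 0
0 0 0 0 0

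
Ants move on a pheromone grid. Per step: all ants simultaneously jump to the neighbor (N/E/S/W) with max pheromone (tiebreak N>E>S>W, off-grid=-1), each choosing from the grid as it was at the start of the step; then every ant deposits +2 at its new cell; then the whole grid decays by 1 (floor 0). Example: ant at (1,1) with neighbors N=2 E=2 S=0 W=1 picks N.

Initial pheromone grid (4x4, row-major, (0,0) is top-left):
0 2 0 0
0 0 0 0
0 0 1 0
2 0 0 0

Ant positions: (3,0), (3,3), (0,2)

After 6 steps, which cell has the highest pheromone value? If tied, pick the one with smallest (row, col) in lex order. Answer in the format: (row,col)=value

Answer: (0,1)=2

Derivation:
Step 1: ant0:(3,0)->N->(2,0) | ant1:(3,3)->N->(2,3) | ant2:(0,2)->W->(0,1)
  grid max=3 at (0,1)
Step 2: ant0:(2,0)->S->(3,0) | ant1:(2,3)->N->(1,3) | ant2:(0,1)->E->(0,2)
  grid max=2 at (0,1)
Step 3: ant0:(3,0)->N->(2,0) | ant1:(1,3)->N->(0,3) | ant2:(0,2)->W->(0,1)
  grid max=3 at (0,1)
Step 4: ant0:(2,0)->S->(3,0) | ant1:(0,3)->S->(1,3) | ant2:(0,1)->E->(0,2)
  grid max=2 at (0,1)
Step 5: ant0:(3,0)->N->(2,0) | ant1:(1,3)->N->(0,3) | ant2:(0,2)->W->(0,1)
  grid max=3 at (0,1)
Step 6: ant0:(2,0)->S->(3,0) | ant1:(0,3)->S->(1,3) | ant2:(0,1)->E->(0,2)
  grid max=2 at (0,1)
Final grid:
  0 2 1 0
  0 0 0 1
  0 0 0 0
  2 0 0 0
Max pheromone 2 at (0,1)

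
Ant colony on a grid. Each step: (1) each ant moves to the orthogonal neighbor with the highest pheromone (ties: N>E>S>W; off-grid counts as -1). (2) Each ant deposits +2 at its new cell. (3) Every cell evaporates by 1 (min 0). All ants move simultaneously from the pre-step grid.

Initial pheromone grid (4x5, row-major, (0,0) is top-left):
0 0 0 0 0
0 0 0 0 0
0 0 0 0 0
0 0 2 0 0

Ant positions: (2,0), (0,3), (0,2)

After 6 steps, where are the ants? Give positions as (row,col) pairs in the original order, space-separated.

Step 1: ant0:(2,0)->N->(1,0) | ant1:(0,3)->E->(0,4) | ant2:(0,2)->E->(0,3)
  grid max=1 at (0,3)
Step 2: ant0:(1,0)->N->(0,0) | ant1:(0,4)->W->(0,3) | ant2:(0,3)->E->(0,4)
  grid max=2 at (0,3)
Step 3: ant0:(0,0)->E->(0,1) | ant1:(0,3)->E->(0,4) | ant2:(0,4)->W->(0,3)
  grid max=3 at (0,3)
Step 4: ant0:(0,1)->E->(0,2) | ant1:(0,4)->W->(0,3) | ant2:(0,3)->E->(0,4)
  grid max=4 at (0,3)
Step 5: ant0:(0,2)->E->(0,3) | ant1:(0,3)->E->(0,4) | ant2:(0,4)->W->(0,3)
  grid max=7 at (0,3)
Step 6: ant0:(0,3)->E->(0,4) | ant1:(0,4)->W->(0,3) | ant2:(0,3)->E->(0,4)
  grid max=8 at (0,3)

(0,4) (0,3) (0,4)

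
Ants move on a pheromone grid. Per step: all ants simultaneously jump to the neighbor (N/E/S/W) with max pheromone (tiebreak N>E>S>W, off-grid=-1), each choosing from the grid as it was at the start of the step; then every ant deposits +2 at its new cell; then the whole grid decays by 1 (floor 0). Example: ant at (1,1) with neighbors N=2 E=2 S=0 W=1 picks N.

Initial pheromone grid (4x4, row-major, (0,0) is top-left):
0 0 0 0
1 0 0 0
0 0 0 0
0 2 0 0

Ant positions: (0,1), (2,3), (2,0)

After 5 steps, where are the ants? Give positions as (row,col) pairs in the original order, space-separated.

Step 1: ant0:(0,1)->E->(0,2) | ant1:(2,3)->N->(1,3) | ant2:(2,0)->N->(1,0)
  grid max=2 at (1,0)
Step 2: ant0:(0,2)->E->(0,3) | ant1:(1,3)->N->(0,3) | ant2:(1,0)->N->(0,0)
  grid max=3 at (0,3)
Step 3: ant0:(0,3)->S->(1,3) | ant1:(0,3)->S->(1,3) | ant2:(0,0)->S->(1,0)
  grid max=3 at (1,3)
Step 4: ant0:(1,3)->N->(0,3) | ant1:(1,3)->N->(0,3) | ant2:(1,0)->N->(0,0)
  grid max=5 at (0,3)
Step 5: ant0:(0,3)->S->(1,3) | ant1:(0,3)->S->(1,3) | ant2:(0,0)->S->(1,0)
  grid max=5 at (1,3)

(1,3) (1,3) (1,0)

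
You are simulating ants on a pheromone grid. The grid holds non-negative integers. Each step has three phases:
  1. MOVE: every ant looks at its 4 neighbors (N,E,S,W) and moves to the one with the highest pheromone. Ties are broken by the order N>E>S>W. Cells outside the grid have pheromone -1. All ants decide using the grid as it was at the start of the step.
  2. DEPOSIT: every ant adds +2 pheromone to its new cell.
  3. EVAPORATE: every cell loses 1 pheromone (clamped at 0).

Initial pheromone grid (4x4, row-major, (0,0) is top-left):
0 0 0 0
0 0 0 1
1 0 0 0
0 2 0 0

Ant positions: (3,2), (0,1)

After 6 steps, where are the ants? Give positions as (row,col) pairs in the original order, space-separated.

Step 1: ant0:(3,2)->W->(3,1) | ant1:(0,1)->E->(0,2)
  grid max=3 at (3,1)
Step 2: ant0:(3,1)->N->(2,1) | ant1:(0,2)->E->(0,3)
  grid max=2 at (3,1)
Step 3: ant0:(2,1)->S->(3,1) | ant1:(0,3)->S->(1,3)
  grid max=3 at (3,1)
Step 4: ant0:(3,1)->N->(2,1) | ant1:(1,3)->N->(0,3)
  grid max=2 at (3,1)
Step 5: ant0:(2,1)->S->(3,1) | ant1:(0,3)->S->(1,3)
  grid max=3 at (3,1)
Step 6: ant0:(3,1)->N->(2,1) | ant1:(1,3)->N->(0,3)
  grid max=2 at (3,1)

(2,1) (0,3)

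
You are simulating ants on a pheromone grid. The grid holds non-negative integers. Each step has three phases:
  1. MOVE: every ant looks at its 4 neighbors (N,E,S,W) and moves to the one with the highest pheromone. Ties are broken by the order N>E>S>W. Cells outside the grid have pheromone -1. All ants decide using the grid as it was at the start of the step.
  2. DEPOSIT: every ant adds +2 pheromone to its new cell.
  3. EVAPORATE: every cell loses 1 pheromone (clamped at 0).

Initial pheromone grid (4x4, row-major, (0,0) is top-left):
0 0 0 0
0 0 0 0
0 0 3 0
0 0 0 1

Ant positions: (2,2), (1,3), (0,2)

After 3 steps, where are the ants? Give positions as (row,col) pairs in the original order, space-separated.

Step 1: ant0:(2,2)->N->(1,2) | ant1:(1,3)->N->(0,3) | ant2:(0,2)->E->(0,3)
  grid max=3 at (0,3)
Step 2: ant0:(1,2)->S->(2,2) | ant1:(0,3)->S->(1,3) | ant2:(0,3)->S->(1,3)
  grid max=3 at (1,3)
Step 3: ant0:(2,2)->N->(1,2) | ant1:(1,3)->N->(0,3) | ant2:(1,3)->N->(0,3)
  grid max=5 at (0,3)

(1,2) (0,3) (0,3)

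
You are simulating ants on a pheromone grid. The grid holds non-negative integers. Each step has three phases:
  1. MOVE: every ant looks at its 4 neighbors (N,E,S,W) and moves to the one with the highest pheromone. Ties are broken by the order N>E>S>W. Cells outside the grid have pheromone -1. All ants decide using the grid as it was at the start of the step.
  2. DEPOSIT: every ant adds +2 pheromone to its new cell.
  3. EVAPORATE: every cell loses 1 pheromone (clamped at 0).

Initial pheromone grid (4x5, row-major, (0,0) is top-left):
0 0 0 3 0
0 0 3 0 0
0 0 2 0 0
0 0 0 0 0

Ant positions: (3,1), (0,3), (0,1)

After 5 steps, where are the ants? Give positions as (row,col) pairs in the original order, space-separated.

Step 1: ant0:(3,1)->N->(2,1) | ant1:(0,3)->E->(0,4) | ant2:(0,1)->E->(0,2)
  grid max=2 at (0,3)
Step 2: ant0:(2,1)->E->(2,2) | ant1:(0,4)->W->(0,3) | ant2:(0,2)->E->(0,3)
  grid max=5 at (0,3)
Step 3: ant0:(2,2)->N->(1,2) | ant1:(0,3)->E->(0,4) | ant2:(0,3)->E->(0,4)
  grid max=4 at (0,3)
Step 4: ant0:(1,2)->S->(2,2) | ant1:(0,4)->W->(0,3) | ant2:(0,4)->W->(0,3)
  grid max=7 at (0,3)
Step 5: ant0:(2,2)->N->(1,2) | ant1:(0,3)->E->(0,4) | ant2:(0,3)->E->(0,4)
  grid max=6 at (0,3)

(1,2) (0,4) (0,4)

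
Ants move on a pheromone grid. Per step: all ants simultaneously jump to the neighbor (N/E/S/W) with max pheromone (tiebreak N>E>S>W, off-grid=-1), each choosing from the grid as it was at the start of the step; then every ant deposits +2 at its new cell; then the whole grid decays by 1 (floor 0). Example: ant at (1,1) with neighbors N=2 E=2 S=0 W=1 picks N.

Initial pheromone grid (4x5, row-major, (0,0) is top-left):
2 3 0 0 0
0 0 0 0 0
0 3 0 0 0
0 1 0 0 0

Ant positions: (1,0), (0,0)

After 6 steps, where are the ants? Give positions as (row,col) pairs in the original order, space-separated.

Step 1: ant0:(1,0)->N->(0,0) | ant1:(0,0)->E->(0,1)
  grid max=4 at (0,1)
Step 2: ant0:(0,0)->E->(0,1) | ant1:(0,1)->W->(0,0)
  grid max=5 at (0,1)
Step 3: ant0:(0,1)->W->(0,0) | ant1:(0,0)->E->(0,1)
  grid max=6 at (0,1)
Step 4: ant0:(0,0)->E->(0,1) | ant1:(0,1)->W->(0,0)
  grid max=7 at (0,1)
Step 5: ant0:(0,1)->W->(0,0) | ant1:(0,0)->E->(0,1)
  grid max=8 at (0,1)
Step 6: ant0:(0,0)->E->(0,1) | ant1:(0,1)->W->(0,0)
  grid max=9 at (0,1)

(0,1) (0,0)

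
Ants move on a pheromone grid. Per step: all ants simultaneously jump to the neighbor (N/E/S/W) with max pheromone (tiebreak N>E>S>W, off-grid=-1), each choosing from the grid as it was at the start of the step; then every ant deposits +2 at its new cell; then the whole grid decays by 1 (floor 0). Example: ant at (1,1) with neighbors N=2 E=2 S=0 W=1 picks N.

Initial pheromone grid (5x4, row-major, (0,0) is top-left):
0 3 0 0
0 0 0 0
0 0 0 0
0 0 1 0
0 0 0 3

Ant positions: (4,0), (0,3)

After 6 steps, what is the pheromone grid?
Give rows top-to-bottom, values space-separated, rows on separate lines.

After step 1: ants at (3,0),(1,3)
  0 2 0 0
  0 0 0 1
  0 0 0 0
  1 0 0 0
  0 0 0 2
After step 2: ants at (2,0),(0,3)
  0 1 0 1
  0 0 0 0
  1 0 0 0
  0 0 0 0
  0 0 0 1
After step 3: ants at (1,0),(1,3)
  0 0 0 0
  1 0 0 1
  0 0 0 0
  0 0 0 0
  0 0 0 0
After step 4: ants at (0,0),(0,3)
  1 0 0 1
  0 0 0 0
  0 0 0 0
  0 0 0 0
  0 0 0 0
After step 5: ants at (0,1),(1,3)
  0 1 0 0
  0 0 0 1
  0 0 0 0
  0 0 0 0
  0 0 0 0
After step 6: ants at (0,2),(0,3)
  0 0 1 1
  0 0 0 0
  0 0 0 0
  0 0 0 0
  0 0 0 0

0 0 1 1
0 0 0 0
0 0 0 0
0 0 0 0
0 0 0 0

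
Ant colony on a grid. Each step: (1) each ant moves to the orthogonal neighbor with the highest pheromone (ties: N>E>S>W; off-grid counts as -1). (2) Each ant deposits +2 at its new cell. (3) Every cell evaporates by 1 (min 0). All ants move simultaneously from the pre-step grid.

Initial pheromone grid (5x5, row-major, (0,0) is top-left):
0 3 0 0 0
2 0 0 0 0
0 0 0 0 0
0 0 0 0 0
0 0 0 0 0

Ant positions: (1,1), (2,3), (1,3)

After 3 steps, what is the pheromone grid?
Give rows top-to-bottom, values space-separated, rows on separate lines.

After step 1: ants at (0,1),(1,3),(0,3)
  0 4 0 1 0
  1 0 0 1 0
  0 0 0 0 0
  0 0 0 0 0
  0 0 0 0 0
After step 2: ants at (0,2),(0,3),(1,3)
  0 3 1 2 0
  0 0 0 2 0
  0 0 0 0 0
  0 0 0 0 0
  0 0 0 0 0
After step 3: ants at (0,1),(1,3),(0,3)
  0 4 0 3 0
  0 0 0 3 0
  0 0 0 0 0
  0 0 0 0 0
  0 0 0 0 0

0 4 0 3 0
0 0 0 3 0
0 0 0 0 0
0 0 0 0 0
0 0 0 0 0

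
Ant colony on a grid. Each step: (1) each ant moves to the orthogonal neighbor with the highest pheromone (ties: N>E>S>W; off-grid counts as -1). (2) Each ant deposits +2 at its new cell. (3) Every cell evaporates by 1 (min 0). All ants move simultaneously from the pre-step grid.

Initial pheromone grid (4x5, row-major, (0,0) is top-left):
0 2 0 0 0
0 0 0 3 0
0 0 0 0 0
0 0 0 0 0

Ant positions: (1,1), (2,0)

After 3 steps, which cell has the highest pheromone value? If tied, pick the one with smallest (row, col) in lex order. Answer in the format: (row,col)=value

Answer: (0,1)=5

Derivation:
Step 1: ant0:(1,1)->N->(0,1) | ant1:(2,0)->N->(1,0)
  grid max=3 at (0,1)
Step 2: ant0:(0,1)->E->(0,2) | ant1:(1,0)->N->(0,0)
  grid max=2 at (0,1)
Step 3: ant0:(0,2)->W->(0,1) | ant1:(0,0)->E->(0,1)
  grid max=5 at (0,1)
Final grid:
  0 5 0 0 0
  0 0 0 0 0
  0 0 0 0 0
  0 0 0 0 0
Max pheromone 5 at (0,1)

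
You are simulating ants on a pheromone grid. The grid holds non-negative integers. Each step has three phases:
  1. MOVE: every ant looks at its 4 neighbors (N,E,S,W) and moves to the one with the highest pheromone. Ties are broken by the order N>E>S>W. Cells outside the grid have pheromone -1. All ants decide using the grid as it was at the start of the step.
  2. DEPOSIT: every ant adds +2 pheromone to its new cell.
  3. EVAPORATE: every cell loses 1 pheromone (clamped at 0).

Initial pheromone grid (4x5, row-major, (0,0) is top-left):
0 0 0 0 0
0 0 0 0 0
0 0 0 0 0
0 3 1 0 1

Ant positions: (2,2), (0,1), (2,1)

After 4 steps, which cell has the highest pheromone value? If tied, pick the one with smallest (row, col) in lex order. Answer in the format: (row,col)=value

Step 1: ant0:(2,2)->S->(3,2) | ant1:(0,1)->E->(0,2) | ant2:(2,1)->S->(3,1)
  grid max=4 at (3,1)
Step 2: ant0:(3,2)->W->(3,1) | ant1:(0,2)->E->(0,3) | ant2:(3,1)->E->(3,2)
  grid max=5 at (3,1)
Step 3: ant0:(3,1)->E->(3,2) | ant1:(0,3)->E->(0,4) | ant2:(3,2)->W->(3,1)
  grid max=6 at (3,1)
Step 4: ant0:(3,2)->W->(3,1) | ant1:(0,4)->S->(1,4) | ant2:(3,1)->E->(3,2)
  grid max=7 at (3,1)
Final grid:
  0 0 0 0 0
  0 0 0 0 1
  0 0 0 0 0
  0 7 5 0 0
Max pheromone 7 at (3,1)

Answer: (3,1)=7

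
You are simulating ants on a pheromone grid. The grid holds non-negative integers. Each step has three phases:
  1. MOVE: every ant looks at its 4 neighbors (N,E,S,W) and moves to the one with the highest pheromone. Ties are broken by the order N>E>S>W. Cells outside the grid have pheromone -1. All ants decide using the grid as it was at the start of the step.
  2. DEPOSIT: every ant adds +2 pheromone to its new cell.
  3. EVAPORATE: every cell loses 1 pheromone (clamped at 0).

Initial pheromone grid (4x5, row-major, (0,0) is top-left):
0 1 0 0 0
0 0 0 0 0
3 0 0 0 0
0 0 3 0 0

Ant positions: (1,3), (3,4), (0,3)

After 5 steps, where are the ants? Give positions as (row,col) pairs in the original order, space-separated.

Step 1: ant0:(1,3)->N->(0,3) | ant1:(3,4)->N->(2,4) | ant2:(0,3)->E->(0,4)
  grid max=2 at (2,0)
Step 2: ant0:(0,3)->E->(0,4) | ant1:(2,4)->N->(1,4) | ant2:(0,4)->W->(0,3)
  grid max=2 at (0,3)
Step 3: ant0:(0,4)->W->(0,3) | ant1:(1,4)->N->(0,4) | ant2:(0,3)->E->(0,4)
  grid max=5 at (0,4)
Step 4: ant0:(0,3)->E->(0,4) | ant1:(0,4)->W->(0,3) | ant2:(0,4)->W->(0,3)
  grid max=6 at (0,3)
Step 5: ant0:(0,4)->W->(0,3) | ant1:(0,3)->E->(0,4) | ant2:(0,3)->E->(0,4)
  grid max=9 at (0,4)

(0,3) (0,4) (0,4)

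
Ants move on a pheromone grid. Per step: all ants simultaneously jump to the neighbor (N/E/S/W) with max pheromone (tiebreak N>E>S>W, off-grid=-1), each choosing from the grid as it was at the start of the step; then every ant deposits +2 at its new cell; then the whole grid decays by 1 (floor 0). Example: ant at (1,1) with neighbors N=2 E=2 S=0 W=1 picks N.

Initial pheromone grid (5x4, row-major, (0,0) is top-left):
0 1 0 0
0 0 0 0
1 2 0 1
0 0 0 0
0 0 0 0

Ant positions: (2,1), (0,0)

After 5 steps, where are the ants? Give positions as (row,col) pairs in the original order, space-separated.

Step 1: ant0:(2,1)->W->(2,0) | ant1:(0,0)->E->(0,1)
  grid max=2 at (0,1)
Step 2: ant0:(2,0)->E->(2,1) | ant1:(0,1)->E->(0,2)
  grid max=2 at (2,1)
Step 3: ant0:(2,1)->W->(2,0) | ant1:(0,2)->W->(0,1)
  grid max=2 at (0,1)
Step 4: ant0:(2,0)->E->(2,1) | ant1:(0,1)->E->(0,2)
  grid max=2 at (2,1)
Step 5: ant0:(2,1)->W->(2,0) | ant1:(0,2)->W->(0,1)
  grid max=2 at (0,1)

(2,0) (0,1)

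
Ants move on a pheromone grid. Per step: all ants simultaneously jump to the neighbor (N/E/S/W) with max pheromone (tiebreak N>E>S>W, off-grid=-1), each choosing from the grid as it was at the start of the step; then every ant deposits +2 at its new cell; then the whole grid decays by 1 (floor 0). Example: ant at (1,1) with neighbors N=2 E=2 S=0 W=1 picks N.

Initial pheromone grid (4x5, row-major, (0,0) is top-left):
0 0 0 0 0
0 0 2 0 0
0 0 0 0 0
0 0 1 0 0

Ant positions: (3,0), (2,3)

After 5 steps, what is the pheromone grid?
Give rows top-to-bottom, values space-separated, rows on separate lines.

After step 1: ants at (2,0),(1,3)
  0 0 0 0 0
  0 0 1 1 0
  1 0 0 0 0
  0 0 0 0 0
After step 2: ants at (1,0),(1,2)
  0 0 0 0 0
  1 0 2 0 0
  0 0 0 0 0
  0 0 0 0 0
After step 3: ants at (0,0),(0,2)
  1 0 1 0 0
  0 0 1 0 0
  0 0 0 0 0
  0 0 0 0 0
After step 4: ants at (0,1),(1,2)
  0 1 0 0 0
  0 0 2 0 0
  0 0 0 0 0
  0 0 0 0 0
After step 5: ants at (0,2),(0,2)
  0 0 3 0 0
  0 0 1 0 0
  0 0 0 0 0
  0 0 0 0 0

0 0 3 0 0
0 0 1 0 0
0 0 0 0 0
0 0 0 0 0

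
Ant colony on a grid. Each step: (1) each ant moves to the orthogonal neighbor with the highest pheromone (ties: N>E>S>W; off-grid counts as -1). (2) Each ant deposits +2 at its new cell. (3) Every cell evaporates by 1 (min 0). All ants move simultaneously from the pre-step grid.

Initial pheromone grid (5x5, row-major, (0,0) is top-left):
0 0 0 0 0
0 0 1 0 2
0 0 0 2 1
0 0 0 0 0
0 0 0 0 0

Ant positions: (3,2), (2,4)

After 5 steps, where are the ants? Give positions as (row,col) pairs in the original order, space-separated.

Step 1: ant0:(3,2)->N->(2,2) | ant1:(2,4)->N->(1,4)
  grid max=3 at (1,4)
Step 2: ant0:(2,2)->E->(2,3) | ant1:(1,4)->N->(0,4)
  grid max=2 at (1,4)
Step 3: ant0:(2,3)->N->(1,3) | ant1:(0,4)->S->(1,4)
  grid max=3 at (1,4)
Step 4: ant0:(1,3)->E->(1,4) | ant1:(1,4)->W->(1,3)
  grid max=4 at (1,4)
Step 5: ant0:(1,4)->W->(1,3) | ant1:(1,3)->E->(1,4)
  grid max=5 at (1,4)

(1,3) (1,4)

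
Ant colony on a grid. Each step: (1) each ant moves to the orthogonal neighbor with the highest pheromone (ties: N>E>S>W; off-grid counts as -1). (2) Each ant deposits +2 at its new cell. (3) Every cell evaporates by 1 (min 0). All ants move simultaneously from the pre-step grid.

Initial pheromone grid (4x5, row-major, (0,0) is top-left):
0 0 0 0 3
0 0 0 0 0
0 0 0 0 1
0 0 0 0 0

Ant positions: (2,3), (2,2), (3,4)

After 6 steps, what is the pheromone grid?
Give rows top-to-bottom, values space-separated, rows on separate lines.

After step 1: ants at (2,4),(1,2),(2,4)
  0 0 0 0 2
  0 0 1 0 0
  0 0 0 0 4
  0 0 0 0 0
After step 2: ants at (1,4),(0,2),(1,4)
  0 0 1 0 1
  0 0 0 0 3
  0 0 0 0 3
  0 0 0 0 0
After step 3: ants at (2,4),(0,3),(2,4)
  0 0 0 1 0
  0 0 0 0 2
  0 0 0 0 6
  0 0 0 0 0
After step 4: ants at (1,4),(0,4),(1,4)
  0 0 0 0 1
  0 0 0 0 5
  0 0 0 0 5
  0 0 0 0 0
After step 5: ants at (2,4),(1,4),(2,4)
  0 0 0 0 0
  0 0 0 0 6
  0 0 0 0 8
  0 0 0 0 0
After step 6: ants at (1,4),(2,4),(1,4)
  0 0 0 0 0
  0 0 0 0 9
  0 0 0 0 9
  0 0 0 0 0

0 0 0 0 0
0 0 0 0 9
0 0 0 0 9
0 0 0 0 0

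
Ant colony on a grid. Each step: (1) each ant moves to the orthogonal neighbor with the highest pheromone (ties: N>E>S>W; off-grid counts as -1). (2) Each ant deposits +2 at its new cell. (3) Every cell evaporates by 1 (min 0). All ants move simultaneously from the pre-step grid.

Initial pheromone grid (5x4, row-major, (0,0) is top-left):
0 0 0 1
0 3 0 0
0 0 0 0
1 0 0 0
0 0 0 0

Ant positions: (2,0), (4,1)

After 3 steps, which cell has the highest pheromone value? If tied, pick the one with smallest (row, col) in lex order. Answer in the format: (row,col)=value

Answer: (3,0)=4

Derivation:
Step 1: ant0:(2,0)->S->(3,0) | ant1:(4,1)->N->(3,1)
  grid max=2 at (1,1)
Step 2: ant0:(3,0)->E->(3,1) | ant1:(3,1)->W->(3,0)
  grid max=3 at (3,0)
Step 3: ant0:(3,1)->W->(3,0) | ant1:(3,0)->E->(3,1)
  grid max=4 at (3,0)
Final grid:
  0 0 0 0
  0 0 0 0
  0 0 0 0
  4 3 0 0
  0 0 0 0
Max pheromone 4 at (3,0)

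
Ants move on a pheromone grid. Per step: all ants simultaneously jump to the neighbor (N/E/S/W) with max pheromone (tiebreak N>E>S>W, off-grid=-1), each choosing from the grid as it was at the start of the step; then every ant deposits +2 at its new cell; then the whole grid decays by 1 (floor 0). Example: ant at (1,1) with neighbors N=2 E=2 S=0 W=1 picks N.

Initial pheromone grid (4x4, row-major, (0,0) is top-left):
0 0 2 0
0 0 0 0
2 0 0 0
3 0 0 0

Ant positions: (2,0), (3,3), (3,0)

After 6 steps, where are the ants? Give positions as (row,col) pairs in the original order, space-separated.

Step 1: ant0:(2,0)->S->(3,0) | ant1:(3,3)->N->(2,3) | ant2:(3,0)->N->(2,0)
  grid max=4 at (3,0)
Step 2: ant0:(3,0)->N->(2,0) | ant1:(2,3)->N->(1,3) | ant2:(2,0)->S->(3,0)
  grid max=5 at (3,0)
Step 3: ant0:(2,0)->S->(3,0) | ant1:(1,3)->N->(0,3) | ant2:(3,0)->N->(2,0)
  grid max=6 at (3,0)
Step 4: ant0:(3,0)->N->(2,0) | ant1:(0,3)->S->(1,3) | ant2:(2,0)->S->(3,0)
  grid max=7 at (3,0)
Step 5: ant0:(2,0)->S->(3,0) | ant1:(1,3)->N->(0,3) | ant2:(3,0)->N->(2,0)
  grid max=8 at (3,0)
Step 6: ant0:(3,0)->N->(2,0) | ant1:(0,3)->S->(1,3) | ant2:(2,0)->S->(3,0)
  grid max=9 at (3,0)

(2,0) (1,3) (3,0)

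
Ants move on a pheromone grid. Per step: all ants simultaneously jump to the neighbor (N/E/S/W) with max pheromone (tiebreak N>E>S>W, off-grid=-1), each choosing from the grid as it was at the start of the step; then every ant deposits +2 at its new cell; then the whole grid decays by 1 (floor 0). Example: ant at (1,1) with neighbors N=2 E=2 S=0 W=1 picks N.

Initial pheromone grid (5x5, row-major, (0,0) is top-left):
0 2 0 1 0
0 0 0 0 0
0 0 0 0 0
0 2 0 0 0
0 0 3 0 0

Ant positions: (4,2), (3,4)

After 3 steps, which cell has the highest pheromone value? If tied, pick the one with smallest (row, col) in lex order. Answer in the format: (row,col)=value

Step 1: ant0:(4,2)->N->(3,2) | ant1:(3,4)->N->(2,4)
  grid max=2 at (4,2)
Step 2: ant0:(3,2)->S->(4,2) | ant1:(2,4)->N->(1,4)
  grid max=3 at (4,2)
Step 3: ant0:(4,2)->N->(3,2) | ant1:(1,4)->N->(0,4)
  grid max=2 at (4,2)
Final grid:
  0 0 0 0 1
  0 0 0 0 0
  0 0 0 0 0
  0 0 1 0 0
  0 0 2 0 0
Max pheromone 2 at (4,2)

Answer: (4,2)=2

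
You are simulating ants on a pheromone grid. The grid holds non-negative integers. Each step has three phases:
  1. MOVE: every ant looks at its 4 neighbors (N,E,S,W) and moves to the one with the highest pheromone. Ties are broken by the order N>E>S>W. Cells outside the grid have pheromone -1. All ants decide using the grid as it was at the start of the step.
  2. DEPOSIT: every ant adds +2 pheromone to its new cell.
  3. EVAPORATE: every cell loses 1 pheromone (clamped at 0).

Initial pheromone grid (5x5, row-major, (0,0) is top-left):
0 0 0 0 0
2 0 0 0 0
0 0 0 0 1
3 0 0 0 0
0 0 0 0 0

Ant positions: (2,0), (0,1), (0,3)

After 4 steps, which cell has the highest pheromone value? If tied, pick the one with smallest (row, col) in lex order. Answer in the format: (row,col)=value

Step 1: ant0:(2,0)->S->(3,0) | ant1:(0,1)->E->(0,2) | ant2:(0,3)->E->(0,4)
  grid max=4 at (3,0)
Step 2: ant0:(3,0)->N->(2,0) | ant1:(0,2)->E->(0,3) | ant2:(0,4)->S->(1,4)
  grid max=3 at (3,0)
Step 3: ant0:(2,0)->S->(3,0) | ant1:(0,3)->E->(0,4) | ant2:(1,4)->N->(0,4)
  grid max=4 at (3,0)
Step 4: ant0:(3,0)->N->(2,0) | ant1:(0,4)->S->(1,4) | ant2:(0,4)->S->(1,4)
  grid max=3 at (1,4)
Final grid:
  0 0 0 0 2
  0 0 0 0 3
  1 0 0 0 0
  3 0 0 0 0
  0 0 0 0 0
Max pheromone 3 at (1,4)

Answer: (1,4)=3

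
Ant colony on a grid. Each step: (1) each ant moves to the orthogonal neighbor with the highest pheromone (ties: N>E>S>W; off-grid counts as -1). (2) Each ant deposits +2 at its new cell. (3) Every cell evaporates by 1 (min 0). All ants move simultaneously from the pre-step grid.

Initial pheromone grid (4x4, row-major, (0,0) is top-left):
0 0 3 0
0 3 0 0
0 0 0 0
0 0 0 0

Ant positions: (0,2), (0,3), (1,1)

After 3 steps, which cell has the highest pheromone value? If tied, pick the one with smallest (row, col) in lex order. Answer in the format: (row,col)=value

Step 1: ant0:(0,2)->E->(0,3) | ant1:(0,3)->W->(0,2) | ant2:(1,1)->N->(0,1)
  grid max=4 at (0,2)
Step 2: ant0:(0,3)->W->(0,2) | ant1:(0,2)->E->(0,3) | ant2:(0,1)->E->(0,2)
  grid max=7 at (0,2)
Step 3: ant0:(0,2)->E->(0,3) | ant1:(0,3)->W->(0,2) | ant2:(0,2)->E->(0,3)
  grid max=8 at (0,2)
Final grid:
  0 0 8 5
  0 0 0 0
  0 0 0 0
  0 0 0 0
Max pheromone 8 at (0,2)

Answer: (0,2)=8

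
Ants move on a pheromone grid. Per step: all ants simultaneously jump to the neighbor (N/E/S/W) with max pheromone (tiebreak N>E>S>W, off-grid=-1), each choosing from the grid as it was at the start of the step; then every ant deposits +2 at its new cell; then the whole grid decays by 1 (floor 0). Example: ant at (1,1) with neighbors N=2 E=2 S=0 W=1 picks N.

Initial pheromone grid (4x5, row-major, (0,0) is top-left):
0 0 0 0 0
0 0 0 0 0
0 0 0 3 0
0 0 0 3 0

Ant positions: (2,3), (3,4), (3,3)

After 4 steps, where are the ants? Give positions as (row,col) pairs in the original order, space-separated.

Step 1: ant0:(2,3)->S->(3,3) | ant1:(3,4)->W->(3,3) | ant2:(3,3)->N->(2,3)
  grid max=6 at (3,3)
Step 2: ant0:(3,3)->N->(2,3) | ant1:(3,3)->N->(2,3) | ant2:(2,3)->S->(3,3)
  grid max=7 at (2,3)
Step 3: ant0:(2,3)->S->(3,3) | ant1:(2,3)->S->(3,3) | ant2:(3,3)->N->(2,3)
  grid max=10 at (3,3)
Step 4: ant0:(3,3)->N->(2,3) | ant1:(3,3)->N->(2,3) | ant2:(2,3)->S->(3,3)
  grid max=11 at (2,3)

(2,3) (2,3) (3,3)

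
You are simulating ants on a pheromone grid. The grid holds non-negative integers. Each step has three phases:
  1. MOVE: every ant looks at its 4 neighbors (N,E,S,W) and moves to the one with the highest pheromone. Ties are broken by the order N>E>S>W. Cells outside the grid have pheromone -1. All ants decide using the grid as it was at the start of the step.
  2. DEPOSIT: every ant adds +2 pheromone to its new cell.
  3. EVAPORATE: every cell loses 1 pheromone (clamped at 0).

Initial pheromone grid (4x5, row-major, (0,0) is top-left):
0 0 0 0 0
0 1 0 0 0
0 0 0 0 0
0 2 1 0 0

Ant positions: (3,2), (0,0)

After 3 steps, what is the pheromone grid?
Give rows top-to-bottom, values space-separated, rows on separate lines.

After step 1: ants at (3,1),(0,1)
  0 1 0 0 0
  0 0 0 0 0
  0 0 0 0 0
  0 3 0 0 0
After step 2: ants at (2,1),(0,2)
  0 0 1 0 0
  0 0 0 0 0
  0 1 0 0 0
  0 2 0 0 0
After step 3: ants at (3,1),(0,3)
  0 0 0 1 0
  0 0 0 0 0
  0 0 0 0 0
  0 3 0 0 0

0 0 0 1 0
0 0 0 0 0
0 0 0 0 0
0 3 0 0 0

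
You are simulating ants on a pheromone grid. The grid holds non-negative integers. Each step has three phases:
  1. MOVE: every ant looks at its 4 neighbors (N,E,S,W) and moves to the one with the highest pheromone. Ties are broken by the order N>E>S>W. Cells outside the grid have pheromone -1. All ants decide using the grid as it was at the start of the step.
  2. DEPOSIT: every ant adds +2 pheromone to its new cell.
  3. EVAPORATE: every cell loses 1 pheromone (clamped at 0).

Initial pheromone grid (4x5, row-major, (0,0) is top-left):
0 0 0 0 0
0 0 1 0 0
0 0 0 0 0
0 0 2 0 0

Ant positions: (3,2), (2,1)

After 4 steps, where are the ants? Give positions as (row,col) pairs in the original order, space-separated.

Step 1: ant0:(3,2)->N->(2,2) | ant1:(2,1)->N->(1,1)
  grid max=1 at (1,1)
Step 2: ant0:(2,2)->S->(3,2) | ant1:(1,1)->N->(0,1)
  grid max=2 at (3,2)
Step 3: ant0:(3,2)->N->(2,2) | ant1:(0,1)->E->(0,2)
  grid max=1 at (0,2)
Step 4: ant0:(2,2)->S->(3,2) | ant1:(0,2)->E->(0,3)
  grid max=2 at (3,2)

(3,2) (0,3)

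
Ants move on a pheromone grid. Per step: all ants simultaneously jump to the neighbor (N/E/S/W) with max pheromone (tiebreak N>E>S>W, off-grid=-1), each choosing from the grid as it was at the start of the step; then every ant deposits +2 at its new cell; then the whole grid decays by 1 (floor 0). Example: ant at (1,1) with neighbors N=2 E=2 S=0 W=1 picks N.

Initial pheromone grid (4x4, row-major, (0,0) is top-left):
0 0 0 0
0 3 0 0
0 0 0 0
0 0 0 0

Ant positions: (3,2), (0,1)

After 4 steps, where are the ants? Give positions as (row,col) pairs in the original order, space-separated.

Step 1: ant0:(3,2)->N->(2,2) | ant1:(0,1)->S->(1,1)
  grid max=4 at (1,1)
Step 2: ant0:(2,2)->N->(1,2) | ant1:(1,1)->N->(0,1)
  grid max=3 at (1,1)
Step 3: ant0:(1,2)->W->(1,1) | ant1:(0,1)->S->(1,1)
  grid max=6 at (1,1)
Step 4: ant0:(1,1)->N->(0,1) | ant1:(1,1)->N->(0,1)
  grid max=5 at (1,1)

(0,1) (0,1)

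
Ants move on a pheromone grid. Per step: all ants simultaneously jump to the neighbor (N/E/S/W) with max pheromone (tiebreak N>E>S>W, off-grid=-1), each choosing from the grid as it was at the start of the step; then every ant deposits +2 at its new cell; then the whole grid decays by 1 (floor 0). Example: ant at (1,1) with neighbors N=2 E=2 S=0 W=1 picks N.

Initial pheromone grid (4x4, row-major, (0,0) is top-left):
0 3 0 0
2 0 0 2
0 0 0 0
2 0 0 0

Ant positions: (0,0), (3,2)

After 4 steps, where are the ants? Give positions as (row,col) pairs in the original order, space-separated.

Step 1: ant0:(0,0)->E->(0,1) | ant1:(3,2)->N->(2,2)
  grid max=4 at (0,1)
Step 2: ant0:(0,1)->E->(0,2) | ant1:(2,2)->N->(1,2)
  grid max=3 at (0,1)
Step 3: ant0:(0,2)->W->(0,1) | ant1:(1,2)->N->(0,2)
  grid max=4 at (0,1)
Step 4: ant0:(0,1)->E->(0,2) | ant1:(0,2)->W->(0,1)
  grid max=5 at (0,1)

(0,2) (0,1)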